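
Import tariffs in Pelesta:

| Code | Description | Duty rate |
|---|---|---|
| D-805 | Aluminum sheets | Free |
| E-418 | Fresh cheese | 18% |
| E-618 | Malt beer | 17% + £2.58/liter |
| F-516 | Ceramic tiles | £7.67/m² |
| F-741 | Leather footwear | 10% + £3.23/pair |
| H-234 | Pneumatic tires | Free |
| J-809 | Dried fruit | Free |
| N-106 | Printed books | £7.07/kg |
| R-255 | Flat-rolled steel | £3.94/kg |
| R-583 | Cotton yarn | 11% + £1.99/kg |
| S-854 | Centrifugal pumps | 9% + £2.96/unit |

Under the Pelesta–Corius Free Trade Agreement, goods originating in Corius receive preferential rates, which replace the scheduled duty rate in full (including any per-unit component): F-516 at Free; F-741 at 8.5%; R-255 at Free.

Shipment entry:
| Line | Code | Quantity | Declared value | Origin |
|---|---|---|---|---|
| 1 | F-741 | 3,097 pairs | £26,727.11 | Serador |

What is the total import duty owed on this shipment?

Line 1 (F-741, Serador, 3,097 pairs, £26,727.11):
Base rate for F-741 is 10% + £3.23/pair.
F-741 has an FTA preferential rate, but origin Serador is not Corius; base rate stands.
Duty = £26,727.11 × 10% + 3,097 × £3.23 = £12,676.02.

£12,676.02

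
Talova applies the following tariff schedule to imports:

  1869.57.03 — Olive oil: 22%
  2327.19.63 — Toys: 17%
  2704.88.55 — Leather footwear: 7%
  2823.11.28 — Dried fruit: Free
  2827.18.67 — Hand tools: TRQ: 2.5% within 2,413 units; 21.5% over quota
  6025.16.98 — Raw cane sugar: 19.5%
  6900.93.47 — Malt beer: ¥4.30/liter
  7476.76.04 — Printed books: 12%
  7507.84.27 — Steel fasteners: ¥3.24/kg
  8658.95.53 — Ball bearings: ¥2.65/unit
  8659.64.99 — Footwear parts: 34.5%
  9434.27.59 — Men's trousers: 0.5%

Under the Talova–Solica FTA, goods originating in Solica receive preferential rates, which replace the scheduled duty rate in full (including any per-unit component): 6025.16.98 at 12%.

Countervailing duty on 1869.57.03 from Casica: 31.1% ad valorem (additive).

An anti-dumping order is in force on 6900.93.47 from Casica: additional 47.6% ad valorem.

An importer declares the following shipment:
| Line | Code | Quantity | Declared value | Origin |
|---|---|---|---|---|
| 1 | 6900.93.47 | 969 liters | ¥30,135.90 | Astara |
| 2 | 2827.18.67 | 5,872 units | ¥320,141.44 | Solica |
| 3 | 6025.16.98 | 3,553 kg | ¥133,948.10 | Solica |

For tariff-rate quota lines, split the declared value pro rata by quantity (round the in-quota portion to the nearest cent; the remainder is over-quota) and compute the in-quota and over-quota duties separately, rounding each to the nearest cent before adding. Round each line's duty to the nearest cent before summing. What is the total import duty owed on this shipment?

Line 1 (6900.93.47, Astara, 969 liters, ¥30,135.90):
Base rate for 6900.93.47 is ¥4.30/liter.
The additional-duty order on 6900.93.47 targets Casica, not Astara; it does not apply.
Duty = 969 × ¥4.30 = ¥4,166.70.
Line 2 (2827.18.67, Solica, 5,872 units, ¥320,141.44):
Code 2827.18.67 is under a tariff-rate quota (threshold 2,413 units). In-quota: 2,413 units at 2.5%; over-quota: 3,459 units at 21.5%.
Pro-rata value split: in-quota = ¥320,141.44 × 2,413/5,872 = ¥131,556.76; over-quota = ¥320,141.44 − ¥131,556.76 = ¥188,584.68.
In-quota duty = ¥131,556.76 × 2.5% = ¥3,288.92. Over-quota duty = ¥188,584.68 × 21.5% = ¥40,545.71.
Line duty = ¥3,288.92 + ¥40,545.71 = ¥43,834.63.
Line 3 (6025.16.98, Solica, 3,553 kg, ¥133,948.10):
Base rate for 6025.16.98 is 19.5%.
Origin Solica qualifies under the Talova–Solica agreement and 6025.16.98 is covered: preferential rate 12% applies instead.
Duty = ¥133,948.10 × 12% = ¥16,073.77.
Total = ¥4,166.70 + ¥43,834.63 + ¥16,073.77 = ¥64,075.10.

¥64,075.10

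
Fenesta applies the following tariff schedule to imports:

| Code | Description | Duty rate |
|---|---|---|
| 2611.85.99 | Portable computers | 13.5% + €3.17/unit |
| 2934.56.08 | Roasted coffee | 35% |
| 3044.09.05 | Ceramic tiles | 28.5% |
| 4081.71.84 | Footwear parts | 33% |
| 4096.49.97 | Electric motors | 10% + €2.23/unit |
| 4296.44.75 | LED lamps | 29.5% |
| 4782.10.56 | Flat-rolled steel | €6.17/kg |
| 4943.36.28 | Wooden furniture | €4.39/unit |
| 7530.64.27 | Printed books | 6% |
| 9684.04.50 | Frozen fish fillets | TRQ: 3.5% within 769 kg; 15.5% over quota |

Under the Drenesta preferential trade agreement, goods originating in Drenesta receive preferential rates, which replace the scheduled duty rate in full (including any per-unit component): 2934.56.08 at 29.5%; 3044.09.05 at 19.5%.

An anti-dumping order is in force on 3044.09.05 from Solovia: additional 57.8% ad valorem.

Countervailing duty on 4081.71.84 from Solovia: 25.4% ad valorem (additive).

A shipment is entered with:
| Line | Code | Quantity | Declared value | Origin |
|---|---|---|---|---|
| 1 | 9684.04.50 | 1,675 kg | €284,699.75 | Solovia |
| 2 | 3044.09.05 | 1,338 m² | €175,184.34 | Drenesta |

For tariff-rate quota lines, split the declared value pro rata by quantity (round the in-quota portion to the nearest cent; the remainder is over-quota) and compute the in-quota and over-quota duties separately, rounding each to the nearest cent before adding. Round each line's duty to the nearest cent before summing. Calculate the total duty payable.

€62,604.58

Line 1 (9684.04.50, Solovia, 1,675 kg, €284,699.75):
Code 9684.04.50 is under a tariff-rate quota (threshold 769 kg). In-quota: 769 kg at 3.5%; over-quota: 906 kg at 15.5%.
Pro-rata value split: in-quota = €284,699.75 × 769/1,675 = €130,706.93; over-quota = €284,699.75 − €130,706.93 = €153,992.82.
In-quota duty = €130,706.93 × 3.5% = €4,574.74. Over-quota duty = €153,992.82 × 15.5% = €23,868.89.
Line duty = €4,574.74 + €23,868.89 = €28,443.63.
Line 2 (3044.09.05, Drenesta, 1,338 m², €175,184.34):
Base rate for 3044.09.05 is 28.5%.
Origin Drenesta qualifies under the Fenesta–Drenesta agreement and 3044.09.05 is covered: preferential rate 19.5% applies instead.
The additional-duty order on 3044.09.05 targets Solovia, not Drenesta; it does not apply.
Duty = €175,184.34 × 19.5% = €34,160.95.
Total = €28,443.63 + €34,160.95 = €62,604.58.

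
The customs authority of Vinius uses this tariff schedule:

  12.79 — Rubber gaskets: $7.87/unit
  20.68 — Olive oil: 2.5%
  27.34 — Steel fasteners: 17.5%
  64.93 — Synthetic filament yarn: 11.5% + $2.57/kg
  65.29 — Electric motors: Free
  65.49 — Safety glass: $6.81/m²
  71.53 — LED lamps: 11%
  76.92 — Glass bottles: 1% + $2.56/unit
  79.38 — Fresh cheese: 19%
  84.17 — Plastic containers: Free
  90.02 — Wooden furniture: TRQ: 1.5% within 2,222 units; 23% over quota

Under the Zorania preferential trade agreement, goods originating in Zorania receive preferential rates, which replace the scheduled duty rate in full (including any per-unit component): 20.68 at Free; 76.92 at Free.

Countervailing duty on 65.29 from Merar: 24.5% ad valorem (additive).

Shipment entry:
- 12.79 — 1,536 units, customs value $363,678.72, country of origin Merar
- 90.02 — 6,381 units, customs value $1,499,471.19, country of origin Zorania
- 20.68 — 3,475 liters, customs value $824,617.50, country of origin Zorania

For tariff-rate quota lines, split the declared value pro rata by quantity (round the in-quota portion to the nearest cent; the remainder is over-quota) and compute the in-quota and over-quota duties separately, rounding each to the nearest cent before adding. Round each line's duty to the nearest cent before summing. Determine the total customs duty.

Line 1 (12.79, Merar, 1,536 units, $363,678.72):
Base rate for 12.79 is $7.87/unit.
Duty = 1,536 × $7.87 = $12,088.32.
Line 2 (90.02, Zorania, 6,381 units, $1,499,471.19):
Code 90.02 is under a tariff-rate quota (threshold 2,222 units). In-quota: 2,222 units at 1.5%; over-quota: 4,159 units at 23%.
Pro-rata value split: in-quota = $1,499,471.19 × 2,222/6,381 = $522,147.78; over-quota = $1,499,471.19 − $522,147.78 = $977,323.41.
In-quota duty = $522,147.78 × 1.5% = $7,832.22. Over-quota duty = $977,323.41 × 23% = $224,784.38.
Line duty = $7,832.22 + $224,784.38 = $232,616.60.
Line 3 (20.68, Zorania, 3,475 liters, $824,617.50):
Base rate for 20.68 is 2.5%.
Origin Zorania qualifies under the Vinius–Zorania agreement and 20.68 is covered: preferential rate Free applies instead.
Duty = $824,617.50 × 0% = $0.00.
Total = $12,088.32 + $232,616.60 + $0.00 = $244,704.92.

$244,704.92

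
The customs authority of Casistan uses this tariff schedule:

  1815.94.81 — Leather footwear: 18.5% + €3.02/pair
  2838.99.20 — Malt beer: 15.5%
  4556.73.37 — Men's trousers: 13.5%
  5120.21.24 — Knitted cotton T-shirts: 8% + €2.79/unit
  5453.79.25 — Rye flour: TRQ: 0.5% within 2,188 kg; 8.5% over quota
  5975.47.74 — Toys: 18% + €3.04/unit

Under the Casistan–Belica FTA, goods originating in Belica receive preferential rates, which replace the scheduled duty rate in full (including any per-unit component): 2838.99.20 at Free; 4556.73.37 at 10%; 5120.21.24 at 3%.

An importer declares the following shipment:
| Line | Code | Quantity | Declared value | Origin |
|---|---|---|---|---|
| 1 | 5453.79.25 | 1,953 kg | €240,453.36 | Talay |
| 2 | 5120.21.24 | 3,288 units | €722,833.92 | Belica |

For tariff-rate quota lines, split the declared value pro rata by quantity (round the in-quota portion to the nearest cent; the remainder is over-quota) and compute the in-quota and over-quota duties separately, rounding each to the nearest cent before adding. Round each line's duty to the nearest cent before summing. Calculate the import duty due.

€22,887.29

Line 1 (5453.79.25, Talay, 1,953 kg, €240,453.36):
Code 5453.79.25 is under a tariff-rate quota (threshold 2,188 kg). Quantity 1,953 kg is within the quota, so the in-quota rate 0.5% applies to the full value.
Duty = €240,453.36 × 0.5% = €1,202.27.
Line 2 (5120.21.24, Belica, 3,288 units, €722,833.92):
Base rate for 5120.21.24 is 8% + €2.79/unit.
Origin Belica qualifies under the Casistan–Belica agreement and 5120.21.24 is covered: preferential rate 3% applies instead.
Duty = €722,833.92 × 3% = €21,685.02.
Total = €1,202.27 + €21,685.02 = €22,887.29.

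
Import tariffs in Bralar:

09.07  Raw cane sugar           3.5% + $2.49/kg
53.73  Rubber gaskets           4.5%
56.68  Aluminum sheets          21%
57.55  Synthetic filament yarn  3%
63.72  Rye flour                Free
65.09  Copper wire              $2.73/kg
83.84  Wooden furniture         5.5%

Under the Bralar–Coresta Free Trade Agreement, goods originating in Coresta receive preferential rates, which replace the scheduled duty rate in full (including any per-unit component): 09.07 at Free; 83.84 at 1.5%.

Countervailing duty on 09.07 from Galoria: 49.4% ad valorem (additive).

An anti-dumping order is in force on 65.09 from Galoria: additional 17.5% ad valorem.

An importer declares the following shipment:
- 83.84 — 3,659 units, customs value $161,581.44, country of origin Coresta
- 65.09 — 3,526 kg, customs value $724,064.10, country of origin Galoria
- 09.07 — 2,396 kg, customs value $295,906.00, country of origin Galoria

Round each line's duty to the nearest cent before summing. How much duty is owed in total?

Line 1 (83.84, Coresta, 3,659 units, $161,581.44):
Base rate for 83.84 is 5.5%.
Origin Coresta qualifies under the Bralar–Coresta agreement and 83.84 is covered: preferential rate 1.5% applies instead.
Duty = $161,581.44 × 1.5% = $2,423.72.
Line 2 (65.09, Galoria, 3,526 kg, $724,064.10):
Base rate for 65.09 is $2.73/kg.
Additional duty on 65.09 from Galoria: +17.5% ad valorem. Applied ad valorem rate = 17.5%.
Duty = $724,064.10 × 17.5% + 3,526 × $2.73 = $136,337.20.
Line 3 (09.07, Galoria, 2,396 kg, $295,906.00):
Base rate for 09.07 is 3.5% + $2.49/kg.
09.07 has an FTA preferential rate, but origin Galoria is not Coresta; base rate stands.
Additional duty on 09.07 from Galoria: +49.4%. Applied ad valorem rate: 3.5% + 49.4% = 52.9%.
Duty = $295,906.00 × 52.9% + 2,396 × $2.49 = $162,500.31.
Total = $2,423.72 + $136,337.20 + $162,500.31 = $301,261.23.

$301,261.23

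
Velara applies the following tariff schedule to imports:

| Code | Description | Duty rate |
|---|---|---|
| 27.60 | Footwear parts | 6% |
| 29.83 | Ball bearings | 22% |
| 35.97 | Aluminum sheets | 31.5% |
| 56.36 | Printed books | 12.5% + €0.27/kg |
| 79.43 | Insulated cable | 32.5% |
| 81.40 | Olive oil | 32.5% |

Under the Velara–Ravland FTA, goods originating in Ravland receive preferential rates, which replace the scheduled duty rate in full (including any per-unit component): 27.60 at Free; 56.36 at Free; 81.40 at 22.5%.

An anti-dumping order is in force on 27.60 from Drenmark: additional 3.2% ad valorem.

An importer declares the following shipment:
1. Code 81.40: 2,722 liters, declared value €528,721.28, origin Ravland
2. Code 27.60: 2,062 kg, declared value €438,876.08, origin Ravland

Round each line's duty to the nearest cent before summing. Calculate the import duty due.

€118,962.29

Line 1 (81.40, Ravland, 2,722 liters, €528,721.28):
Base rate for 81.40 is 32.5%.
Origin Ravland qualifies under the Velara–Ravland agreement and 81.40 is covered: preferential rate 22.5% applies instead.
Duty = €528,721.28 × 22.5% = €118,962.29.
Line 2 (27.60, Ravland, 2,062 kg, €438,876.08):
Base rate for 27.60 is 6%.
Origin Ravland qualifies under the Velara–Ravland agreement and 27.60 is covered: preferential rate Free applies instead.
The additional-duty order on 27.60 targets Drenmark, not Ravland; it does not apply.
Duty = €438,876.08 × 0% = €0.00.
Total = €118,962.29 + €0.00 = €118,962.29.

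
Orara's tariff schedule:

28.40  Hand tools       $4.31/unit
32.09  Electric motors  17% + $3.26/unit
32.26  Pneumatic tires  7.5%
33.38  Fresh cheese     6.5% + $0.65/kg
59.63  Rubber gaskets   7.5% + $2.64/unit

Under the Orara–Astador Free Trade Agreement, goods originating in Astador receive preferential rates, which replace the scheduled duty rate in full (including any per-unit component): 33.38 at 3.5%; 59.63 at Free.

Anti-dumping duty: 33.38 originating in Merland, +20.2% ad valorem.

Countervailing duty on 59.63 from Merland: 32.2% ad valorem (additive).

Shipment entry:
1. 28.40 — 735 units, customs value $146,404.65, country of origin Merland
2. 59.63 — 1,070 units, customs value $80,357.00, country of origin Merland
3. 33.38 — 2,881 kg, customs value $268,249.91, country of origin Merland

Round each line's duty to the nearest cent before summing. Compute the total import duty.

Line 1 (28.40, Merland, 735 units, $146,404.65):
Base rate for 28.40 is $4.31/unit.
Duty = 735 × $4.31 = $3,167.85.
Line 2 (59.63, Merland, 1,070 units, $80,357.00):
Base rate for 59.63 is 7.5% + $2.64/unit.
59.63 has an FTA preferential rate, but origin Merland is not Astador; base rate stands.
Additional duty on 59.63 from Merland: +32.2%. Applied ad valorem rate: 7.5% + 32.2% = 39.7%.
Duty = $80,357.00 × 39.7% + 1,070 × $2.64 = $34,726.53.
Line 3 (33.38, Merland, 2,881 kg, $268,249.91):
Base rate for 33.38 is 6.5% + $0.65/kg.
33.38 has an FTA preferential rate, but origin Merland is not Astador; base rate stands.
Additional duty on 33.38 from Merland: +20.2%. Applied ad valorem rate: 6.5% + 20.2% = 26.7%.
Duty = $268,249.91 × 26.7% + 2,881 × $0.65 = $73,495.38.
Total = $3,167.85 + $34,726.53 + $73,495.38 = $111,389.76.

$111,389.76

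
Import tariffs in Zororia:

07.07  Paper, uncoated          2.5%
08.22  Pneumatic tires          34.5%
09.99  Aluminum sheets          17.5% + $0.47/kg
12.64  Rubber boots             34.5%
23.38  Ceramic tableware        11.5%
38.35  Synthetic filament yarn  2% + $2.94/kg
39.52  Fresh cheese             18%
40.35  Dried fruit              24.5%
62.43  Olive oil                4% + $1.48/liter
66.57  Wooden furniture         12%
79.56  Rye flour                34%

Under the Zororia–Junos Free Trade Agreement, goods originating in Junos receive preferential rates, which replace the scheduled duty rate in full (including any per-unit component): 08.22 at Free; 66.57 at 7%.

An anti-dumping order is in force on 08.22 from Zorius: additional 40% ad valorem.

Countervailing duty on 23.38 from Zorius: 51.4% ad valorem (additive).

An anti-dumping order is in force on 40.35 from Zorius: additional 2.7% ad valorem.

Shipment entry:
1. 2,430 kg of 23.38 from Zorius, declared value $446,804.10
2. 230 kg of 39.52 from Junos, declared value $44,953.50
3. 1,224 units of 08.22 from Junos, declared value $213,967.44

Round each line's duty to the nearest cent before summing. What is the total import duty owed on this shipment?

Line 1 (23.38, Zorius, 2,430 kg, $446,804.10):
Base rate for 23.38 is 11.5%.
Additional duty on 23.38 from Zorius: +51.4%. Applied ad valorem rate: 11.5% + 51.4% = 62.9%.
Duty = $446,804.10 × 62.9% = $281,039.78.
Line 2 (39.52, Junos, 230 kg, $44,953.50):
Base rate for 39.52 is 18%.
Origin Junos is the FTA partner but 39.52 is not on the preference list; base rate stands.
Duty = $44,953.50 × 18% = $8,091.63.
Line 3 (08.22, Junos, 1,224 units, $213,967.44):
Base rate for 08.22 is 34.5%.
Origin Junos qualifies under the Zororia–Junos agreement and 08.22 is covered: preferential rate Free applies instead.
The additional-duty order on 08.22 targets Zorius, not Junos; it does not apply.
Duty = $213,967.44 × 0% = $0.00.
Total = $281,039.78 + $8,091.63 + $0.00 = $289,131.41.

$289,131.41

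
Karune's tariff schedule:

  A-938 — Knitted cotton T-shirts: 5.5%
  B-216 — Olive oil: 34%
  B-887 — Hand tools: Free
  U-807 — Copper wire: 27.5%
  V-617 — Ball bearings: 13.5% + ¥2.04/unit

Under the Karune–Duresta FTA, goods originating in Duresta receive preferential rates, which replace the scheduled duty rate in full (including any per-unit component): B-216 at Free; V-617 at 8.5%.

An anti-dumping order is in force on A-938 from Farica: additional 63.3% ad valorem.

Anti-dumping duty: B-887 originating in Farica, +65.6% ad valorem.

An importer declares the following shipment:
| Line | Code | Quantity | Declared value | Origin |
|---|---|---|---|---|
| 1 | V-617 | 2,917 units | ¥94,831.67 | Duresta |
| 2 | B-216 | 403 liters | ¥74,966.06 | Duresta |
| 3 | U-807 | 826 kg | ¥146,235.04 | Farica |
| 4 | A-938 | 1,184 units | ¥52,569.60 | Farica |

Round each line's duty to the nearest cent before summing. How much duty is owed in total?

¥84,443.21

Line 1 (V-617, Duresta, 2,917 units, ¥94,831.67):
Base rate for V-617 is 13.5% + ¥2.04/unit.
Origin Duresta qualifies under the Karune–Duresta agreement and V-617 is covered: preferential rate 8.5% applies instead.
Duty = ¥94,831.67 × 8.5% = ¥8,060.69.
Line 2 (B-216, Duresta, 403 liters, ¥74,966.06):
Base rate for B-216 is 34%.
Origin Duresta qualifies under the Karune–Duresta agreement and B-216 is covered: preferential rate Free applies instead.
Duty = ¥74,966.06 × 0% = ¥0.00.
Line 3 (U-807, Farica, 826 kg, ¥146,235.04):
Base rate for U-807 is 27.5%.
Duty = ¥146,235.04 × 27.5% = ¥40,214.64.
Line 4 (A-938, Farica, 1,184 units, ¥52,569.60):
Base rate for A-938 is 5.5%.
Additional duty on A-938 from Farica: +63.3%. Applied ad valorem rate: 5.5% + 63.3% = 68.8%.
Duty = ¥52,569.60 × 68.8% = ¥36,167.88.
Total = ¥8,060.69 + ¥0.00 + ¥40,214.64 + ¥36,167.88 = ¥84,443.21.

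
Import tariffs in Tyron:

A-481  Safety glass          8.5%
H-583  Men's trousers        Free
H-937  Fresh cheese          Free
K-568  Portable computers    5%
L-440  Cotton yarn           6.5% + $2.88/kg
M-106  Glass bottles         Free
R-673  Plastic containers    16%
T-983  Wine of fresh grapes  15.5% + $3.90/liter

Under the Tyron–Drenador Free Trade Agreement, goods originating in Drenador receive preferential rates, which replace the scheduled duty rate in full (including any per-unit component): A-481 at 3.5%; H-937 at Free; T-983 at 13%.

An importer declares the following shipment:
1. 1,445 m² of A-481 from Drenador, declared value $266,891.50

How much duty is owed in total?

Line 1 (A-481, Drenador, 1,445 m², $266,891.50):
Base rate for A-481 is 8.5%.
Origin Drenador qualifies under the Tyron–Drenador agreement and A-481 is covered: preferential rate 3.5% applies instead.
Duty = $266,891.50 × 3.5% = $9,341.20.

$9,341.20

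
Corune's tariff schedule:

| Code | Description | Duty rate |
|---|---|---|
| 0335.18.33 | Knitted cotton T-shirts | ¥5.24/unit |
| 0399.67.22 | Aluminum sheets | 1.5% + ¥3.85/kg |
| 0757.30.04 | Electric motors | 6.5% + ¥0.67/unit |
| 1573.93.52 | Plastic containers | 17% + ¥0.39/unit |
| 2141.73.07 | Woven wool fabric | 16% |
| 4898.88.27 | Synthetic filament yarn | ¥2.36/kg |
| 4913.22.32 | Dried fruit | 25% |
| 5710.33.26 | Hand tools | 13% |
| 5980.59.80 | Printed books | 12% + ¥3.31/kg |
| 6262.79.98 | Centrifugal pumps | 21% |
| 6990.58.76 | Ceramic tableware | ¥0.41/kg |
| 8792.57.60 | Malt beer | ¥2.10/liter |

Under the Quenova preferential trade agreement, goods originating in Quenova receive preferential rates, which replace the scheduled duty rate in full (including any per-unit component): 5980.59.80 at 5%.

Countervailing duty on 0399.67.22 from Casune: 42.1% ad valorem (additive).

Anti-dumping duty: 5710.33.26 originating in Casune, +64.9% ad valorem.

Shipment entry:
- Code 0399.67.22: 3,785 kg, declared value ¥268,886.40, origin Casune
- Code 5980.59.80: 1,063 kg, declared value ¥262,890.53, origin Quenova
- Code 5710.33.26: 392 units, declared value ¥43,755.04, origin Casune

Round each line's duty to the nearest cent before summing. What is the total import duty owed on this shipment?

Line 1 (0399.67.22, Casune, 3,785 kg, ¥268,886.40):
Base rate for 0399.67.22 is 1.5% + ¥3.85/kg.
Additional duty on 0399.67.22 from Casune: +42.1%. Applied ad valorem rate: 1.5% + 42.1% = 43.6%.
Duty = ¥268,886.40 × 43.6% + 3,785 × ¥3.85 = ¥131,806.72.
Line 2 (5980.59.80, Quenova, 1,063 kg, ¥262,890.53):
Base rate for 5980.59.80 is 12% + ¥3.31/kg.
Origin Quenova qualifies under the Corune–Quenova agreement and 5980.59.80 is covered: preferential rate 5% applies instead.
Duty = ¥262,890.53 × 5% = ¥13,144.53.
Line 3 (5710.33.26, Casune, 392 units, ¥43,755.04):
Base rate for 5710.33.26 is 13%.
Additional duty on 5710.33.26 from Casune: +64.9%. Applied ad valorem rate: 13% + 64.9% = 77.9%.
Duty = ¥43,755.04 × 77.9% = ¥34,085.18.
Total = ¥131,806.72 + ¥13,144.53 + ¥34,085.18 = ¥179,036.43.

¥179,036.43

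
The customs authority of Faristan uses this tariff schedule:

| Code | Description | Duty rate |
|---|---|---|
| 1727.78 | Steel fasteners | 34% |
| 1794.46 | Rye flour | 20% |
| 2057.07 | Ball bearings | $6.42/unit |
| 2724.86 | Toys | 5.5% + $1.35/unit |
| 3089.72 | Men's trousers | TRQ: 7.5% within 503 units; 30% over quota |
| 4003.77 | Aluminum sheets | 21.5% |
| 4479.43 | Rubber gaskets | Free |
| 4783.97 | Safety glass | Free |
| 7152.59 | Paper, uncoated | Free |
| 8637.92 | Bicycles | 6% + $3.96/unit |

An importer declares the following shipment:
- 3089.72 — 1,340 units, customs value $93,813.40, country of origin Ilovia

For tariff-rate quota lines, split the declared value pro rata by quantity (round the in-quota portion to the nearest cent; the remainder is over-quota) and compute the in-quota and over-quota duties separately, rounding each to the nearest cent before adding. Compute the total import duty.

Line 1 (3089.72, Ilovia, 1,340 units, $93,813.40):
Code 3089.72 is under a tariff-rate quota (threshold 503 units). In-quota: 503 units at 7.5%; over-quota: 837 units at 30%.
Pro-rata value split: in-quota = $93,813.40 × 503/1,340 = $35,215.03; over-quota = $93,813.40 − $35,215.03 = $58,598.37.
In-quota duty = $35,215.03 × 7.5% = $2,641.13. Over-quota duty = $58,598.37 × 30% = $17,579.51.
Line duty = $2,641.13 + $17,579.51 = $20,220.64.

$20,220.64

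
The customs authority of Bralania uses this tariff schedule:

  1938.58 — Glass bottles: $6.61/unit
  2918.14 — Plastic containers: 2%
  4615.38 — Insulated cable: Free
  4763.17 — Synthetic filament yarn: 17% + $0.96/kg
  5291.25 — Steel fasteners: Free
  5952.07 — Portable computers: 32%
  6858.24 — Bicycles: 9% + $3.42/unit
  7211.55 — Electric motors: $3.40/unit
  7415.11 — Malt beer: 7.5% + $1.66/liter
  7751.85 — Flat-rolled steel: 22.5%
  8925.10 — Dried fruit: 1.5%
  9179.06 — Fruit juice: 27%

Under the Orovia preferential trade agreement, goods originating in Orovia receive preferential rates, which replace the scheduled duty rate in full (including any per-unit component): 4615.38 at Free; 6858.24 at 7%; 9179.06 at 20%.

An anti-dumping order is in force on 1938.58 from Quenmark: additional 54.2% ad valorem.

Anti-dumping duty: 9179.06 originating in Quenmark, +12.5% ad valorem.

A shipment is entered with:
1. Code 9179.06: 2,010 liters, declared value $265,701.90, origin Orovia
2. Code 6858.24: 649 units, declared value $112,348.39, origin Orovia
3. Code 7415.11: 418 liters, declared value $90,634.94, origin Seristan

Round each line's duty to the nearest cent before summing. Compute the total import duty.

$68,496.27

Line 1 (9179.06, Orovia, 2,010 liters, $265,701.90):
Base rate for 9179.06 is 27%.
Origin Orovia qualifies under the Bralania–Orovia agreement and 9179.06 is covered: preferential rate 20% applies instead.
The additional-duty order on 9179.06 targets Quenmark, not Orovia; it does not apply.
Duty = $265,701.90 × 20% = $53,140.38.
Line 2 (6858.24, Orovia, 649 units, $112,348.39):
Base rate for 6858.24 is 9% + $3.42/unit.
Origin Orovia qualifies under the Bralania–Orovia agreement and 6858.24 is covered: preferential rate 7% applies instead.
Duty = $112,348.39 × 7% = $7,864.39.
Line 3 (7415.11, Seristan, 418 liters, $90,634.94):
Base rate for 7415.11 is 7.5% + $1.66/liter.
Duty = $90,634.94 × 7.5% + 418 × $1.66 = $7,491.50.
Total = $53,140.38 + $7,864.39 + $7,491.50 = $68,496.27.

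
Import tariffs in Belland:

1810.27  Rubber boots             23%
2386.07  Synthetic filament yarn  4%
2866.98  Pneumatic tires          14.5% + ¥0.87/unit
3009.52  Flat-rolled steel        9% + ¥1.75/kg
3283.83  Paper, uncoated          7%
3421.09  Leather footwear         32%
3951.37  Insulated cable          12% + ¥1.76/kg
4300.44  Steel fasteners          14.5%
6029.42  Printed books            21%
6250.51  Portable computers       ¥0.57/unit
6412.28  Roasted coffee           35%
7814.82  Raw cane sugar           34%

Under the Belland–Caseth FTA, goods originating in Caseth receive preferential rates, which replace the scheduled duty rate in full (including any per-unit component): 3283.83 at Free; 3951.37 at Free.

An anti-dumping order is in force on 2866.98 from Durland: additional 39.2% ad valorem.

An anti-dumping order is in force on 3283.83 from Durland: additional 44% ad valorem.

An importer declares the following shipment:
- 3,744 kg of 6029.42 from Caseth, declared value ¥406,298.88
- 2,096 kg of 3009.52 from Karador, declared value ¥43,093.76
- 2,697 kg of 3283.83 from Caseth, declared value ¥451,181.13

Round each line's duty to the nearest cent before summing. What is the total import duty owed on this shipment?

Line 1 (6029.42, Caseth, 3,744 kg, ¥406,298.88):
Base rate for 6029.42 is 21%.
Origin Caseth is the FTA partner but 6029.42 is not on the preference list; base rate stands.
Duty = ¥406,298.88 × 21% = ¥85,322.76.
Line 2 (3009.52, Karador, 2,096 kg, ¥43,093.76):
Base rate for 3009.52 is 9% + ¥1.75/kg.
Duty = ¥43,093.76 × 9% + 2,096 × ¥1.75 = ¥7,546.44.
Line 3 (3283.83, Caseth, 2,697 kg, ¥451,181.13):
Base rate for 3283.83 is 7%.
Origin Caseth qualifies under the Belland–Caseth agreement and 3283.83 is covered: preferential rate Free applies instead.
The additional-duty order on 3283.83 targets Durland, not Caseth; it does not apply.
Duty = ¥451,181.13 × 0% = ¥0.00.
Total = ¥85,322.76 + ¥7,546.44 + ¥0.00 = ¥92,869.20.

¥92,869.20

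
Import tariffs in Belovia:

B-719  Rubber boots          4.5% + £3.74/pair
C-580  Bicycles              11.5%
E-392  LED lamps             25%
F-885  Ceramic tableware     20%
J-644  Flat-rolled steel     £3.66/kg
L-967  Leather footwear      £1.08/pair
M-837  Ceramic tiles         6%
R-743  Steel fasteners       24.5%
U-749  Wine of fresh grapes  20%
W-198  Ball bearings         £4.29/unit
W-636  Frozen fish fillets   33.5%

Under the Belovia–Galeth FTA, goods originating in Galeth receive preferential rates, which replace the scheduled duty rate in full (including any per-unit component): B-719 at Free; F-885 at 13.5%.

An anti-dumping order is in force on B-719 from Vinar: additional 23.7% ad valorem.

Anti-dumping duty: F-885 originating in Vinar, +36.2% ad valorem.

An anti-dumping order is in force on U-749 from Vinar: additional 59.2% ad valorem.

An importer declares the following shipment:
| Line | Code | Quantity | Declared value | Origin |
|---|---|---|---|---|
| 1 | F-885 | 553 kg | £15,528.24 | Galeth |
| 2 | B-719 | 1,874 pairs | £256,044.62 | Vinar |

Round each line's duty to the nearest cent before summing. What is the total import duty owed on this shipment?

£81,309.65

Line 1 (F-885, Galeth, 553 kg, £15,528.24):
Base rate for F-885 is 20%.
Origin Galeth qualifies under the Belovia–Galeth agreement and F-885 is covered: preferential rate 13.5% applies instead.
The additional-duty order on F-885 targets Vinar, not Galeth; it does not apply.
Duty = £15,528.24 × 13.5% = £2,096.31.
Line 2 (B-719, Vinar, 1,874 pairs, £256,044.62):
Base rate for B-719 is 4.5% + £3.74/pair.
B-719 has an FTA preferential rate, but origin Vinar is not Galeth; base rate stands.
Additional duty on B-719 from Vinar: +23.7%. Applied ad valorem rate: 4.5% + 23.7% = 28.2%.
Duty = £256,044.62 × 28.2% + 1,874 × £3.74 = £79,213.34.
Total = £2,096.31 + £79,213.34 = £81,309.65.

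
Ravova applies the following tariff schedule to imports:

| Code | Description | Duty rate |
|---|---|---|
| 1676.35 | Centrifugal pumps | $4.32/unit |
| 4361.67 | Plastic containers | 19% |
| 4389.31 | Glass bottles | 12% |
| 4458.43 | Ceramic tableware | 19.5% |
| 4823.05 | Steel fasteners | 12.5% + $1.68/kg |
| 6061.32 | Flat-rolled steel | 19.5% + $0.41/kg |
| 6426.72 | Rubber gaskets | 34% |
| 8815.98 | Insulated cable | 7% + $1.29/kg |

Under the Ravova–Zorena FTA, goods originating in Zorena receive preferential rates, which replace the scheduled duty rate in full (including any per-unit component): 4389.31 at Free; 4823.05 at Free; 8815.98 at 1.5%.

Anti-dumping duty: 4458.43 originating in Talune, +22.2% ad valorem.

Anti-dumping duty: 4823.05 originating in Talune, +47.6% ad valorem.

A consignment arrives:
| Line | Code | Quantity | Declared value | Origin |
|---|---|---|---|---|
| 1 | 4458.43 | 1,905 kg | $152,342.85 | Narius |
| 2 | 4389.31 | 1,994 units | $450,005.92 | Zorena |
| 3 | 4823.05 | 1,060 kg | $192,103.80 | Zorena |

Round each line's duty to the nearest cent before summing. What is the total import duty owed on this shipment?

$29,706.86

Line 1 (4458.43, Narius, 1,905 kg, $152,342.85):
Base rate for 4458.43 is 19.5%.
The additional-duty order on 4458.43 targets Talune, not Narius; it does not apply.
Duty = $152,342.85 × 19.5% = $29,706.86.
Line 2 (4389.31, Zorena, 1,994 units, $450,005.92):
Base rate for 4389.31 is 12%.
Origin Zorena qualifies under the Ravova–Zorena agreement and 4389.31 is covered: preferential rate Free applies instead.
Duty = $450,005.92 × 0% = $0.00.
Line 3 (4823.05, Zorena, 1,060 kg, $192,103.80):
Base rate for 4823.05 is 12.5% + $1.68/kg.
Origin Zorena qualifies under the Ravova–Zorena agreement and 4823.05 is covered: preferential rate Free applies instead.
The additional-duty order on 4823.05 targets Talune, not Zorena; it does not apply.
Duty = $192,103.80 × 0% = $0.00.
Total = $29,706.86 + $0.00 + $0.00 = $29,706.86.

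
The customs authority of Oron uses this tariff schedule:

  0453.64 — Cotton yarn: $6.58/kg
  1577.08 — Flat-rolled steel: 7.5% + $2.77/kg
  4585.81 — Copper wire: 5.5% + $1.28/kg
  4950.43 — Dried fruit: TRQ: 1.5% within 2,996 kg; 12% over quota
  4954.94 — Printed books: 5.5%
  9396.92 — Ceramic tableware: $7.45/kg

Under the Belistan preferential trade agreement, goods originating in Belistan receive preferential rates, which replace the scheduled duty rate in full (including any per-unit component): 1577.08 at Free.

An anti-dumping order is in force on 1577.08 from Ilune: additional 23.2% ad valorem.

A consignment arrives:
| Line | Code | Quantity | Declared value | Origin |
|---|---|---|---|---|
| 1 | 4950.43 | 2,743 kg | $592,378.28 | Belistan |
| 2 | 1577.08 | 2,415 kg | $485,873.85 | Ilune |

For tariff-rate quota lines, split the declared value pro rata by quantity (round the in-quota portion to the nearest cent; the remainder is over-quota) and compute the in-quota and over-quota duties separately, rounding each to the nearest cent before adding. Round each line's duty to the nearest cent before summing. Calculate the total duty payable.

Line 1 (4950.43, Belistan, 2,743 kg, $592,378.28):
Code 4950.43 is under a tariff-rate quota (threshold 2,996 kg). Quantity 2,743 kg is within the quota, so the in-quota rate 1.5% applies to the full value.
Duty = $592,378.28 × 1.5% = $8,885.67.
Line 2 (1577.08, Ilune, 2,415 kg, $485,873.85):
Base rate for 1577.08 is 7.5% + $2.77/kg.
1577.08 has an FTA preferential rate, but origin Ilune is not Belistan; base rate stands.
Additional duty on 1577.08 from Ilune: +23.2%. Applied ad valorem rate: 7.5% + 23.2% = 30.7%.
Duty = $485,873.85 × 30.7% + 2,415 × $2.77 = $155,852.82.
Total = $8,885.67 + $155,852.82 = $164,738.49.

$164,738.49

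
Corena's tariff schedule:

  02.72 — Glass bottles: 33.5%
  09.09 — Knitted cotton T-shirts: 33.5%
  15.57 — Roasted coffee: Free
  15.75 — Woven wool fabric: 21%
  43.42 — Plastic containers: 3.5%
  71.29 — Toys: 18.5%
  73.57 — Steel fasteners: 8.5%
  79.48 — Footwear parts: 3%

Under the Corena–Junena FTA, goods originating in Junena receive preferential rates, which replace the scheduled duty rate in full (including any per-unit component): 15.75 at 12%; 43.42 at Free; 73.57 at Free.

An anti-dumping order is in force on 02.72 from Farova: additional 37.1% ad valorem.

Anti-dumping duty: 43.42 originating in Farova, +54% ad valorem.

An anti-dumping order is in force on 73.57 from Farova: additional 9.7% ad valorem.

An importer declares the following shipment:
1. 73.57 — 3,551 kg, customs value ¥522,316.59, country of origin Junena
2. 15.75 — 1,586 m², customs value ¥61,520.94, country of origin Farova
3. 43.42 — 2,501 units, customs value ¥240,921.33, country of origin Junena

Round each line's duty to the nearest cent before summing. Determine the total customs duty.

¥12,919.40

Line 1 (73.57, Junena, 3,551 kg, ¥522,316.59):
Base rate for 73.57 is 8.5%.
Origin Junena qualifies under the Corena–Junena agreement and 73.57 is covered: preferential rate Free applies instead.
The additional-duty order on 73.57 targets Farova, not Junena; it does not apply.
Duty = ¥522,316.59 × 0% = ¥0.00.
Line 2 (15.75, Farova, 1,586 m², ¥61,520.94):
Base rate for 15.75 is 21%.
15.75 has an FTA preferential rate, but origin Farova is not Junena; base rate stands.
Duty = ¥61,520.94 × 21% = ¥12,919.40.
Line 3 (43.42, Junena, 2,501 units, ¥240,921.33):
Base rate for 43.42 is 3.5%.
Origin Junena qualifies under the Corena–Junena agreement and 43.42 is covered: preferential rate Free applies instead.
The additional-duty order on 43.42 targets Farova, not Junena; it does not apply.
Duty = ¥240,921.33 × 0% = ¥0.00.
Total = ¥0.00 + ¥12,919.40 + ¥0.00 = ¥12,919.40.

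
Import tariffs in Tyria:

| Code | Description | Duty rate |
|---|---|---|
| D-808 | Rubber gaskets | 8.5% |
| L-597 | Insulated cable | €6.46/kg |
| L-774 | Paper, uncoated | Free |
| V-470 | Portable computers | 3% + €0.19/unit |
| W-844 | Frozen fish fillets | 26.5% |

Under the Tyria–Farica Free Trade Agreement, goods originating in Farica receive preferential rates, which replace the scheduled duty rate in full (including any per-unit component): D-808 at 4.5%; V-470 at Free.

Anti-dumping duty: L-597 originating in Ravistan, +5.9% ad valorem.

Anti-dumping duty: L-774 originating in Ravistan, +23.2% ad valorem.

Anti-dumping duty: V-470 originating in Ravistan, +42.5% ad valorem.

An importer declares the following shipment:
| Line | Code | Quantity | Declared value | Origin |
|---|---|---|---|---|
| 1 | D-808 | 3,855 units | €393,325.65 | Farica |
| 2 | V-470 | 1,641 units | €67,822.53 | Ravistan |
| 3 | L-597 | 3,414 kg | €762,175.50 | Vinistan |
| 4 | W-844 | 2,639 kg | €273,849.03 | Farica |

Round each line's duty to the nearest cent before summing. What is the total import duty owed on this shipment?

€143,495.12

Line 1 (D-808, Farica, 3,855 units, €393,325.65):
Base rate for D-808 is 8.5%.
Origin Farica qualifies under the Tyria–Farica agreement and D-808 is covered: preferential rate 4.5% applies instead.
Duty = €393,325.65 × 4.5% = €17,699.65.
Line 2 (V-470, Ravistan, 1,641 units, €67,822.53):
Base rate for V-470 is 3% + €0.19/unit.
V-470 has an FTA preferential rate, but origin Ravistan is not Farica; base rate stands.
Additional duty on V-470 from Ravistan: +42.5%. Applied ad valorem rate: 3% + 42.5% = 45.5%.
Duty = €67,822.53 × 45.5% + 1,641 × €0.19 = €31,171.04.
Line 3 (L-597, Vinistan, 3,414 kg, €762,175.50):
Base rate for L-597 is €6.46/kg.
The additional-duty order on L-597 targets Ravistan, not Vinistan; it does not apply.
Duty = 3,414 × €6.46 = €22,054.44.
Line 4 (W-844, Farica, 2,639 kg, €273,849.03):
Base rate for W-844 is 26.5%.
Origin Farica is the FTA partner but W-844 is not on the preference list; base rate stands.
Duty = €273,849.03 × 26.5% = €72,569.99.
Total = €17,699.65 + €31,171.04 + €22,054.44 + €72,569.99 = €143,495.12.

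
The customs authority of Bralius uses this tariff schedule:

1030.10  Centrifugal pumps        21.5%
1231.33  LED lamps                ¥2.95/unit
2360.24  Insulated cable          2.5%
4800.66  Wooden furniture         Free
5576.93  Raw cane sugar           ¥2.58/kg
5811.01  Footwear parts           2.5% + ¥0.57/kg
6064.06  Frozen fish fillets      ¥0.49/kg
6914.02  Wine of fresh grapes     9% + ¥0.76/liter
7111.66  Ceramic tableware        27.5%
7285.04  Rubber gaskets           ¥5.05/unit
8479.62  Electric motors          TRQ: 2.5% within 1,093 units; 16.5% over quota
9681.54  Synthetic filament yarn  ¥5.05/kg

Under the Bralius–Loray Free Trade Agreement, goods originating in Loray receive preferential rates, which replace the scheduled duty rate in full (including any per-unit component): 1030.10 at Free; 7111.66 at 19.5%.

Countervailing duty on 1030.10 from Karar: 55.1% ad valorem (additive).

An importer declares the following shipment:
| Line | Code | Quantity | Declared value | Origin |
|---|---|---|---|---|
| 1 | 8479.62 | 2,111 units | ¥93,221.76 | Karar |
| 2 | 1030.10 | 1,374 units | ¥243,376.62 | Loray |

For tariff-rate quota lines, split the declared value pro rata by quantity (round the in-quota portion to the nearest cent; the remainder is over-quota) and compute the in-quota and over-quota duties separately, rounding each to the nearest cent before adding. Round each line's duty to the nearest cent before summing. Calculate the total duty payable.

Line 1 (8479.62, Karar, 2,111 units, ¥93,221.76):
Code 8479.62 is under a tariff-rate quota (threshold 1,093 units). In-quota: 1,093 units at 2.5%; over-quota: 1,018 units at 16.5%.
Pro-rata value split: in-quota = ¥93,221.76 × 1,093/2,111 = ¥48,266.88; over-quota = ¥93,221.76 − ¥48,266.88 = ¥44,954.88.
In-quota duty = ¥48,266.88 × 2.5% = ¥1,206.67. Over-quota duty = ¥44,954.88 × 16.5% = ¥7,417.56.
Line duty = ¥1,206.67 + ¥7,417.56 = ¥8,624.23.
Line 2 (1030.10, Loray, 1,374 units, ¥243,376.62):
Base rate for 1030.10 is 21.5%.
Origin Loray qualifies under the Bralius–Loray agreement and 1030.10 is covered: preferential rate Free applies instead.
The additional-duty order on 1030.10 targets Karar, not Loray; it does not apply.
Duty = ¥243,376.62 × 0% = ¥0.00.
Total = ¥8,624.23 + ¥0.00 = ¥8,624.23.

¥8,624.23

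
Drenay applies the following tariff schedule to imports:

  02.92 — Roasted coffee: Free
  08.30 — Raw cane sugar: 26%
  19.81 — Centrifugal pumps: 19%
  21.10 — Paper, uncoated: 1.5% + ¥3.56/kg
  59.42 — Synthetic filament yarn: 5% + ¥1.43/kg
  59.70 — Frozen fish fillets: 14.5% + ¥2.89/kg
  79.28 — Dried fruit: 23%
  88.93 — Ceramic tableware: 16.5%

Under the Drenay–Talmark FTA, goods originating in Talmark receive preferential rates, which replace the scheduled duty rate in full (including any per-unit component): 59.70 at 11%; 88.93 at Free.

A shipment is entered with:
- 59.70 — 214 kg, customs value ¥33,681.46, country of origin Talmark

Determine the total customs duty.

¥3,704.96

Line 1 (59.70, Talmark, 214 kg, ¥33,681.46):
Base rate for 59.70 is 14.5% + ¥2.89/kg.
Origin Talmark qualifies under the Drenay–Talmark agreement and 59.70 is covered: preferential rate 11% applies instead.
Duty = ¥33,681.46 × 11% = ¥3,704.96.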